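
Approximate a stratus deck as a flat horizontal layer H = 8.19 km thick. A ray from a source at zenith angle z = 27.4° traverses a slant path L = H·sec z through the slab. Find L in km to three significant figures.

sec z = 1/cos 27.4° = 1.1264.
L = 8.19 × 1.1264 = 9.225 km.

9.22 km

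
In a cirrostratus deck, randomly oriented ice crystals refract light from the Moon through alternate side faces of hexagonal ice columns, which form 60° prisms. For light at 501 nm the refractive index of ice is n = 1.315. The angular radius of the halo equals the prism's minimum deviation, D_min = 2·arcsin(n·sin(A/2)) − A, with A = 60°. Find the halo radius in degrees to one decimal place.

n·sin(A/2) = 1.315 × sin 30° = 1.315 × 0.5000 = 0.6575.
D_min = 2·arcsin(0.6575) − 60° = 2 × 41.109° − 60° = 22.219°.

22.2°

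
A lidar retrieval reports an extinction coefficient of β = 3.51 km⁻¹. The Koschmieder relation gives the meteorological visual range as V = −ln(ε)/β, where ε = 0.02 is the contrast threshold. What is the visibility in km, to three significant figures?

V = −ln(0.02) / 3.51 = 3.912 / 3.51 = 1.1145 km.

1.11 km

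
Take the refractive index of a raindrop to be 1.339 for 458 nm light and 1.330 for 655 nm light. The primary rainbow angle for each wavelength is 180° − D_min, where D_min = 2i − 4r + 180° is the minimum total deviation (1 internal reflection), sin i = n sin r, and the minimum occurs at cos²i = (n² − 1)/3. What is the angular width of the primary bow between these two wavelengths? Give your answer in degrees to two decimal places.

1.30°

At 458 nm (n = 1.339): cos²i = 0.26431 → i = 59.062°, r = 39.834°, D_min = 138.786°, rainbow angle = 41.214°.
At 655 nm (n = 1.330): cos²i = 0.25630 → i = 59.585°, r = 40.422°, D_min = 137.484°, rainbow angle = 42.516°.
Angular width = |41.214° − 42.516°| = 1.303°.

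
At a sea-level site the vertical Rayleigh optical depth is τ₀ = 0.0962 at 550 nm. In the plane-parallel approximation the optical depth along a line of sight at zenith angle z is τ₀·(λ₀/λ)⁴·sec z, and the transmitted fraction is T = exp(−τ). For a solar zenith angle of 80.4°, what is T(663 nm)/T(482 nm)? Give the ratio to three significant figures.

2.02

Airmass: sec 80.4° = 5.9963.
τ(663 nm) = 0.0962 × (550/663)⁴ × 5.9963 = 0.0962 × 0.4736 × 5.9963 = 0.2732.
τ(482 nm) = 0.0962 × (550/482)⁴ × 5.9963 = 0.0962 × 1.6954 × 5.9963 = 0.9780.
T(663)/T(482) = exp(τ_B − τ_A) = exp(0.7048) = 2.0234.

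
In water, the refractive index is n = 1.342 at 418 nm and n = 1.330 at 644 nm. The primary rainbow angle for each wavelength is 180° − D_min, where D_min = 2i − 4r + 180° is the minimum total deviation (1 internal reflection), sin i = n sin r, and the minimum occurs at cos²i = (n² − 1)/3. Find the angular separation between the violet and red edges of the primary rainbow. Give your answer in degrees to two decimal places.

1.73°

At 418 nm (n = 1.342): cos²i = 0.26699 → i = 58.888°, r = 39.641°, D_min = 139.213°, rainbow angle = 40.787°.
At 644 nm (n = 1.330): cos²i = 0.25630 → i = 59.585°, r = 40.422°, D_min = 137.484°, rainbow angle = 42.516°.
Angular width = |40.787° − 42.516°| = 1.729°.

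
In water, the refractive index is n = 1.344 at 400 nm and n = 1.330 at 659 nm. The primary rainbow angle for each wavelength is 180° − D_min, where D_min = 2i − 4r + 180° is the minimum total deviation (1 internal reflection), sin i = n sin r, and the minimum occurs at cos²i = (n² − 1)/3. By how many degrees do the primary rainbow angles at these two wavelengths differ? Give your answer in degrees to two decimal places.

At 400 nm (n = 1.344): cos²i = 0.26878 → i = 58.772°, r = 39.512°, D_min = 139.495°, rainbow angle = 40.505°.
At 659 nm (n = 1.330): cos²i = 0.25630 → i = 59.585°, r = 40.422°, D_min = 137.484°, rainbow angle = 42.516°.
Angular width = |40.505° − 42.516°| = 2.011°.

2.01°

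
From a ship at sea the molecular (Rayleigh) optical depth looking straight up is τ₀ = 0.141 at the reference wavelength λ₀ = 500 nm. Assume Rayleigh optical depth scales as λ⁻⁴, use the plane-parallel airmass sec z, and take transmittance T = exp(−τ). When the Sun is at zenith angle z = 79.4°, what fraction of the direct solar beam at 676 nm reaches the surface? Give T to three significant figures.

0.795

sec 79.4° = 5.4362.
τ = 0.141 × (500/676)⁴ × 5.4362 = 0.141 × 0.2993 × 5.4362 = 0.2294.
T = exp(−0.2294) = 0.7950.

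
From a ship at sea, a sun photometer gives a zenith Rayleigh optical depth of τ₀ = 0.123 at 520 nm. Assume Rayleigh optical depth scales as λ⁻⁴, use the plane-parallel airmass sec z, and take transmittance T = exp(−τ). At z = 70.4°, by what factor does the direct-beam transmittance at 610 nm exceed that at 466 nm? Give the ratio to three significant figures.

1.45

Airmass: sec 70.4° = 2.9811.
τ(610 nm) = 0.123 × (520/610)⁴ × 2.9811 = 0.123 × 0.5281 × 2.9811 = 0.1936.
τ(466 nm) = 0.123 × (520/466)⁴ × 2.9811 = 0.123 × 1.5505 × 2.9811 = 0.5685.
T(610)/T(466) = exp(τ_B − τ_A) = exp(0.3749) = 1.4548.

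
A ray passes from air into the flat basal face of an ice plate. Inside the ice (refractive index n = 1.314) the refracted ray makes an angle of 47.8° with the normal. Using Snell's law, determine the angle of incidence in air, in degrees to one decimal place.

Snell: sin θ_i = n · sin θ_r = 1.314 × sin 47.8° = 1.314 × 0.7408 = 0.9734.
θ_i = arcsin(0.9734) = 76.76°.

76.8°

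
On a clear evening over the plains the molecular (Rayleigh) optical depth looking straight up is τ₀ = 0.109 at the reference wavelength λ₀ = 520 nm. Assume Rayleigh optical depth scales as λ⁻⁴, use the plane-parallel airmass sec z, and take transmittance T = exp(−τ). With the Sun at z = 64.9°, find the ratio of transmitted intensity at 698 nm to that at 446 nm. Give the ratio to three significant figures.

1.49

Airmass: sec 64.9° = 2.3574.
τ(698 nm) = 0.109 × (520/698)⁴ × 2.3574 = 0.109 × 0.3080 × 2.3574 = 0.0791.
τ(446 nm) = 0.109 × (520/446)⁴ × 2.3574 = 0.109 × 1.8479 × 2.3574 = 0.4748.
T(698)/T(446) = exp(τ_B − τ_A) = exp(0.3957) = 1.4854.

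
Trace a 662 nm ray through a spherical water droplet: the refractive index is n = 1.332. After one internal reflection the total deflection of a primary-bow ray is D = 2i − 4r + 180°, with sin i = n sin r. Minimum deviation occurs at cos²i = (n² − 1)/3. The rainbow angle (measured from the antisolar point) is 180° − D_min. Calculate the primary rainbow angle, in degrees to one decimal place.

cos²i = (1.77422 − 1)/3 = 0.25807; i = arccos(0.50801) = 59.469°.
sin r = sin 59.469°/1.332 = 0.64666; r = 40.290°.
D_min = 2·59.469° − 4·40.290° + 180° = 137.776°.
Rainbow angle = 180° − D_min = 42.224°.

42.2°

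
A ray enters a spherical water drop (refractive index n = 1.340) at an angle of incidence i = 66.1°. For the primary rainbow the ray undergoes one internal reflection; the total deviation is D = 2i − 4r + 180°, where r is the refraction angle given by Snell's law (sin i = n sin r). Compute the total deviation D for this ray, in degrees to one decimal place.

sin r = sin 66.1° / 1.340 = 0.9143/1.340 = 0.6823; r = 43.02°.
D = 2·66.1° − 4·43.02° + 180° = 132.20° − 172.09° + 180° = 140.11°.

140.1°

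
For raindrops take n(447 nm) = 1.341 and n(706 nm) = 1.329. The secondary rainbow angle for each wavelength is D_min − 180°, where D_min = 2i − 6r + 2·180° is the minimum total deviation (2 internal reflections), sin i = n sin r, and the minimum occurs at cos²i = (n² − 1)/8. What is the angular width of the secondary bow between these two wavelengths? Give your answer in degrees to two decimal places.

At 447 nm (n = 1.341): cos²i = 0.09979 → i = 71.586°, r = 45.034°, D_min = 232.966°, rainbow angle = 52.966°.
At 706 nm (n = 1.329): cos²i = 0.09578 → i = 71.972°, r = 45.685°, D_min = 229.837°, rainbow angle = 49.837°.
Angular width = |52.966° − 49.837°| = 3.129°.

3.13°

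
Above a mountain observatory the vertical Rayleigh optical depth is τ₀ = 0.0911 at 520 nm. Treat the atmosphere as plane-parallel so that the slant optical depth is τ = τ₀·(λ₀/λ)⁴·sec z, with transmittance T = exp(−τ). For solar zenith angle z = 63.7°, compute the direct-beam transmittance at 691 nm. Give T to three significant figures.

0.936

sec 63.7° = 2.2570.
τ = 0.0911 × (520/691)⁴ × 2.2570 = 0.0911 × 0.3207 × 2.2570 = 0.0659.
T = exp(−0.0659) = 0.9362.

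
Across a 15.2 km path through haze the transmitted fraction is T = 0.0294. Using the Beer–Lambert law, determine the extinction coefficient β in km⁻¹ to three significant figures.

0.232 km⁻¹

Beer–Lambert: T = exp(−βL) ⇒ β = −ln(T)/L = −ln(0.0294)/15.2 = 3.5268/15.2 = 0.232 km⁻¹.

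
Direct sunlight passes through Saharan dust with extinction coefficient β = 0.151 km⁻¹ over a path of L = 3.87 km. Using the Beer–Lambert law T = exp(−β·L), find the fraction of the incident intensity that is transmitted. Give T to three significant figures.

τ = β·L = 0.151 × 3.87 = 0.5844.
T = exp(−0.5844) = 0.5575.

0.557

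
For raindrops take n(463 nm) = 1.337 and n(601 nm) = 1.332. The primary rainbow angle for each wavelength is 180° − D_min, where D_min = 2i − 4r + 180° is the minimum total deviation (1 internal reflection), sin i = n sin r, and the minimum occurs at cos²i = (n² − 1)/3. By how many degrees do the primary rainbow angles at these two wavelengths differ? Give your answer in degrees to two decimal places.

0.72°

At 463 nm (n = 1.337): cos²i = 0.26252 → i = 59.178°, r = 39.964°, D_min = 138.500°, rainbow angle = 41.500°.
At 601 nm (n = 1.332): cos²i = 0.25807 → i = 59.469°, r = 40.290°, D_min = 137.776°, rainbow angle = 42.224°.
Angular width = |41.500° − 42.224°| = 0.724°.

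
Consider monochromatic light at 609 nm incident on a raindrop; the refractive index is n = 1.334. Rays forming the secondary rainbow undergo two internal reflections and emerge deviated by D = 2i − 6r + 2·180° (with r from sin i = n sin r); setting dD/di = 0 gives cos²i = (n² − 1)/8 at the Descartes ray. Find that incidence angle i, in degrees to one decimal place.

71.8°

cos²i = (1.334² − 1)/8 = (1.77956 − 1)/8 = 0.09744.
cos i = 0.31216, so i = 71.810°.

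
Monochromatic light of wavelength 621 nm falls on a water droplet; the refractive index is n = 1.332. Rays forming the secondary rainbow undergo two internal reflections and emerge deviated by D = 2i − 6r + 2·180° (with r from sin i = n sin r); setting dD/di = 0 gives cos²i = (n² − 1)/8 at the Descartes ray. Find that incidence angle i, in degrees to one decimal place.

71.9°

cos²i = (1.332² − 1)/8 = (1.77422 − 1)/8 = 0.09678.
cos i = 0.31109, so i = 71.875°.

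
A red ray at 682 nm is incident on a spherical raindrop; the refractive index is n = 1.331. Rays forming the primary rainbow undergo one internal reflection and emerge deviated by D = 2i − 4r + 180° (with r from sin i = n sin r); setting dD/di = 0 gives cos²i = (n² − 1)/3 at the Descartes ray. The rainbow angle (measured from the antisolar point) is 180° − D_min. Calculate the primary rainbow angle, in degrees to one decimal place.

cos²i = (1.77156 − 1)/3 = 0.25719; i = arccos(0.50714) = 59.527°.
sin r = sin 59.527°/1.331 = 0.64753; r = 40.356°.
D_min = 2·59.527° − 4·40.356° + 180° = 137.630°.
Rainbow angle = 180° − D_min = 42.370°.

42.4°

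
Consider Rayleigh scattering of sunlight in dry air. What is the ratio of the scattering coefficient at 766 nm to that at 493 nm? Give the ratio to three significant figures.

Rayleigh scattering ∝ λ⁻⁴, so the ratio of coefficients is the inverse fourth power of the wavelength ratio.
σ(766)/σ(493) = (493/766)⁴ = (0.6436)⁴ = 0.1716.

0.172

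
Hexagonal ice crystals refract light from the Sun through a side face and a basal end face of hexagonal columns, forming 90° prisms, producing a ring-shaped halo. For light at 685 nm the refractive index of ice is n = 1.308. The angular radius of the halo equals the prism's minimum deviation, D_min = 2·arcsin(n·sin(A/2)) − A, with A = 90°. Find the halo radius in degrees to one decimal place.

n·sin(A/2) = 1.308 × sin 45° = 1.308 × 0.7071 = 0.9249.
D_min = 2·arcsin(0.9249) − 90° = 2 × 67.653° − 90° = 45.305°.

45.3°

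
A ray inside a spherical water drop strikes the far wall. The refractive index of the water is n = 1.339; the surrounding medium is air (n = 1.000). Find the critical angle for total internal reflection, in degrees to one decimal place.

sin θ_c = n_air / n = 1.000 / 1.339 = 0.7468.
θ_c = arcsin(0.7468) = 48.32°.

48.3°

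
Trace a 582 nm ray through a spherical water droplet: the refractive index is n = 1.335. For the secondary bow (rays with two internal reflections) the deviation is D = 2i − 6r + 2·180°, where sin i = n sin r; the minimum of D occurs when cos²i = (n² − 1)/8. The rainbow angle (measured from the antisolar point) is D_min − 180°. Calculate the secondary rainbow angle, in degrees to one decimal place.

51.4°

cos²i = (1.78222 − 1)/8 = 0.09778; i = arccos(0.31269) = 71.778°.
sin r = sin 71.778°/1.335 = 0.71150; r = 45.357°.
D_min = 2·71.778° − 6·45.357° + 360° = 231.414°.
Rainbow angle = D_min − 180° = 51.414°.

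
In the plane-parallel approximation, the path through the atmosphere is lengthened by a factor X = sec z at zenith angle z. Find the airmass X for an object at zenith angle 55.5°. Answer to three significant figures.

1.77

X = sec z = 1/cos 55.5° = 1/0.5664 = 1.7655.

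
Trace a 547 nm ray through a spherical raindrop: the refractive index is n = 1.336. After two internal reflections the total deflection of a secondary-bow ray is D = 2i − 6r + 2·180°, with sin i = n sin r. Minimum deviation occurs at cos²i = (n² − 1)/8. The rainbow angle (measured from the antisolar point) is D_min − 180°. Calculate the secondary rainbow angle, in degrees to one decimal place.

cos²i = (1.78490 − 1)/8 = 0.09811; i = arccos(0.31323) = 71.746°.
sin r = sin 71.746°/1.336 = 0.71084; r = 45.303°.
D_min = 2·71.746° − 6·45.303° + 360° = 231.674°.
Rainbow angle = D_min − 180° = 51.674°.

51.7°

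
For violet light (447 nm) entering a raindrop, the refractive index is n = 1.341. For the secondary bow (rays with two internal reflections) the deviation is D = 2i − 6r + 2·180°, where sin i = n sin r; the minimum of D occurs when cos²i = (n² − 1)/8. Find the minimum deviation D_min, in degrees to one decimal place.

233.0°

cos²i = (1.79828 − 1)/8 = 0.09979; i = arccos(0.31589) = 71.586°.
sin r = sin 71.586°/1.341 = 0.70753; r = 45.034°.
D_min = 2·71.586° − 6·45.034° + 360° = 232.966°.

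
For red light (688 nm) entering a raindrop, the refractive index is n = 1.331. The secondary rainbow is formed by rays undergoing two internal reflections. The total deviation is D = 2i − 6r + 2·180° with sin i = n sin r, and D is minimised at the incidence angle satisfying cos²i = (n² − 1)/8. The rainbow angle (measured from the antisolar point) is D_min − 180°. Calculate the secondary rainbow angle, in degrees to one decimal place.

50.4°

cos²i = (1.77156 − 1)/8 = 0.09645; i = arccos(0.31056) = 71.907°.
sin r = sin 71.907°/1.331 = 0.71417; r = 45.575°.
D_min = 2·71.907° − 6·45.575° + 360° = 230.365°.
Rainbow angle = D_min − 180° = 50.365°.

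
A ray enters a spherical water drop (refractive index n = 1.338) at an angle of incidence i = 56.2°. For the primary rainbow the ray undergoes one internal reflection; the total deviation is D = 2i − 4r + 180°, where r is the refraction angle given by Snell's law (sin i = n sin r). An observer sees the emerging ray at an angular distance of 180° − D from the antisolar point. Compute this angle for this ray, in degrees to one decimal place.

sin r = sin 56.2° / 1.338 = 0.8310/1.338 = 0.6211; r = 38.39°.
D = 2·56.2° − 4·38.39° + 180° = 112.40° − 153.58° + 180° = 138.82°.
Angle from antisolar point = 180° − D = 41.18°.

41.2°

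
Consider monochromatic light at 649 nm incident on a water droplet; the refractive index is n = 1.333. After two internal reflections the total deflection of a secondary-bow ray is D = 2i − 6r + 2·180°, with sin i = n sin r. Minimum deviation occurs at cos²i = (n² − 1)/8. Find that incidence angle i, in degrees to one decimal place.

71.8°

cos²i = (1.333² − 1)/8 = (1.77689 − 1)/8 = 0.09711.
cos i = 0.31163, so i = 71.843°.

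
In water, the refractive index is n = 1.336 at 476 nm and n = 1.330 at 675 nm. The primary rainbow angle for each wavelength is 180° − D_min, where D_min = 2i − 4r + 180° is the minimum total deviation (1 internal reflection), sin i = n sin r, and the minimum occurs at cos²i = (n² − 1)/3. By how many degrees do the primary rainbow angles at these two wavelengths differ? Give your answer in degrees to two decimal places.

0.87°

At 476 nm (n = 1.336): cos²i = 0.26163 → i = 59.236°, r = 40.029°, D_min = 138.356°, rainbow angle = 41.644°.
At 675 nm (n = 1.330): cos²i = 0.25630 → i = 59.585°, r = 40.422°, D_min = 137.484°, rainbow angle = 42.516°.
Angular width = |41.644° − 42.516°| = 0.873°.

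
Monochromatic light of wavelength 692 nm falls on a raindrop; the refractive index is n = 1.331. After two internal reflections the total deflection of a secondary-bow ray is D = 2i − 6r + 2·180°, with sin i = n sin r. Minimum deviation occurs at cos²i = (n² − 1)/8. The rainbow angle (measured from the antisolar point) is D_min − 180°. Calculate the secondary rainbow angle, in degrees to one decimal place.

cos²i = (1.77156 − 1)/8 = 0.09645; i = arccos(0.31056) = 71.907°.
sin r = sin 71.907°/1.331 = 0.71417; r = 45.575°.
D_min = 2·71.907° − 6·45.575° + 360° = 230.365°.
Rainbow angle = D_min − 180° = 50.365°.

50.4°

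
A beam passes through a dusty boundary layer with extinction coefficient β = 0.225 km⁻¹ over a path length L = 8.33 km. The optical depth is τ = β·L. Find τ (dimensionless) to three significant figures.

1.87

τ = β·L = 0.225 × 8.33 = 1.8742.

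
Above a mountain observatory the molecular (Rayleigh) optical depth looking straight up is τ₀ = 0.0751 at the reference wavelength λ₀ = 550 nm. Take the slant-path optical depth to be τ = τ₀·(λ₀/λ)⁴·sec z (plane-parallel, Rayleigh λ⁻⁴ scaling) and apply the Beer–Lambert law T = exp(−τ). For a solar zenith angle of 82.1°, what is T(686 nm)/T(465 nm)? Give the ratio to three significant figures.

2.32

Airmass: sec 82.1° = 7.2757.
τ(686 nm) = 0.0751 × (550/686)⁴ × 7.2757 = 0.0751 × 0.4132 × 7.2757 = 0.2258.
τ(465 nm) = 0.0751 × (550/465)⁴ × 7.2757 = 0.0751 × 1.9572 × 7.2757 = 1.0694.
T(686)/T(465) = exp(τ_B − τ_A) = exp(0.8437) = 2.3249.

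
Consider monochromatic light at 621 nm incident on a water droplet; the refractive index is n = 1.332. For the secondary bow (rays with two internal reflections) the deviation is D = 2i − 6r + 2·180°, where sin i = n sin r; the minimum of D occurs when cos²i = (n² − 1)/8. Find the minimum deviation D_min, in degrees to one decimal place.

cos²i = (1.77422 − 1)/8 = 0.09678; i = arccos(0.31109) = 71.875°.
sin r = sin 71.875°/1.332 = 0.71350; r = 45.520°.
D_min = 2·71.875° − 6·45.520° + 360° = 230.628°.

230.6°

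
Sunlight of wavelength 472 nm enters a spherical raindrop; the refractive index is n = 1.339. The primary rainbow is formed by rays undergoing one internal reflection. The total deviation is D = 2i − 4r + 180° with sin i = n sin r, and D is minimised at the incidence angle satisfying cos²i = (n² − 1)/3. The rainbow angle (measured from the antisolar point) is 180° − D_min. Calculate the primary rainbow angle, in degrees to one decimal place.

41.2°

cos²i = (1.79292 − 1)/3 = 0.26431; i = arccos(0.51411) = 59.062°.
sin r = sin 59.062°/1.339 = 0.64057; r = 39.834°.
D_min = 2·59.062° − 4·39.834° + 180° = 138.786°.
Rainbow angle = 180° − D_min = 41.214°.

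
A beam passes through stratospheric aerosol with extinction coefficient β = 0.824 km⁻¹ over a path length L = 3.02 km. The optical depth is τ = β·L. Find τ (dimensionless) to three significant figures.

2.49

τ = β·L = 0.824 × 3.02 = 2.4885.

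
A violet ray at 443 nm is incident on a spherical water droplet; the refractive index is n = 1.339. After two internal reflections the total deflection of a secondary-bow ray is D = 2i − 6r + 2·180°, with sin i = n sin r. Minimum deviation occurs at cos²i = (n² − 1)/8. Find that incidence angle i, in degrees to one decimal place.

cos²i = (1.339² − 1)/8 = (1.79292 − 1)/8 = 0.09912.
cos i = 0.31483, so i = 71.650°.

71.6°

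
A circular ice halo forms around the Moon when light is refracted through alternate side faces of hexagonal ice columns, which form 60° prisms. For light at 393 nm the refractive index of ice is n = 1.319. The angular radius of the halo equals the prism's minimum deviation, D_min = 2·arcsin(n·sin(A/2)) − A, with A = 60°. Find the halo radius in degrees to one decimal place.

n·sin(A/2) = 1.319 × sin 30° = 1.319 × 0.5000 = 0.6595.
D_min = 2·arcsin(0.6595) − 60° = 2 × 41.262° − 60° = 22.524°.

22.5°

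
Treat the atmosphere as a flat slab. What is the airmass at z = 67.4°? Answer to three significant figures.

X = sec z = 1/cos 67.4° = 1/0.3843 = 2.6022.

2.60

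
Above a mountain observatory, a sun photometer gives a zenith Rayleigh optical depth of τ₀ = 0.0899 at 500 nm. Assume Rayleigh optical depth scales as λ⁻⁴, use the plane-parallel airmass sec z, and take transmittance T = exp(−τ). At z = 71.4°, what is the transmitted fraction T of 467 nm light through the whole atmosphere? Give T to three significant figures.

sec 71.4° = 3.1352.
τ = 0.0899 × (500/467)⁴ × 3.1352 = 0.0899 × 1.3141 × 3.1352 = 0.3704.
T = exp(−0.3704) = 0.6905.

0.690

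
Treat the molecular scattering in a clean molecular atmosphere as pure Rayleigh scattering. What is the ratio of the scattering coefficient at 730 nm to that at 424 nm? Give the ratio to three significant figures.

0.114

Rayleigh scattering ∝ λ⁻⁴, so the ratio of coefficients is the inverse fourth power of the wavelength ratio.
σ(730)/σ(424) = (424/730)⁴ = (0.5808)⁴ = 0.1138.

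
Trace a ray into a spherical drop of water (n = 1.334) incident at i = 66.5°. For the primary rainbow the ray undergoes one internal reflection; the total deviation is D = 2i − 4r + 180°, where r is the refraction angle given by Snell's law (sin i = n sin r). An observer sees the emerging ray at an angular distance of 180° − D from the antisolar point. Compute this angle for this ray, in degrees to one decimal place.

40.7°

sin r = sin 66.5° / 1.334 = 0.9171/1.334 = 0.6875; r = 43.43°.
D = 2·66.5° − 4·43.43° + 180° = 133.00° − 173.71° + 180° = 139.29°.
Angle from antisolar point = 180° − D = 40.71°.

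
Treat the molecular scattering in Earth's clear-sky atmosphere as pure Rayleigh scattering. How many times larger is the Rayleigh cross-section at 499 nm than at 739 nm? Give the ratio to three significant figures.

Rayleigh scattering ∝ λ⁻⁴, so the ratio of coefficients is the inverse fourth power of the wavelength ratio.
σ(499)/σ(739) = (739/499)⁴ = (1.4810)⁴ = 4.81.

4.81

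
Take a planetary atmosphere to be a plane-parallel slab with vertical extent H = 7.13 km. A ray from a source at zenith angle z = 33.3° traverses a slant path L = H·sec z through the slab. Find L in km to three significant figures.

sec z = 1/cos 33.3° = 1.1964.
L = 7.13 × 1.1964 = 8.531 km.

8.53 km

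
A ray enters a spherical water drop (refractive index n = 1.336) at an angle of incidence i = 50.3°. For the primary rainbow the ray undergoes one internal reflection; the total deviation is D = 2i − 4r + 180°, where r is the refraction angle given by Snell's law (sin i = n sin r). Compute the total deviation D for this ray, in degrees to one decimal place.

139.9°

sin r = sin 50.3° / 1.336 = 0.7694/1.336 = 0.5759; r = 35.16°.
D = 2·50.3° − 4·35.16° + 180° = 100.60° − 140.65° + 180° = 139.95°.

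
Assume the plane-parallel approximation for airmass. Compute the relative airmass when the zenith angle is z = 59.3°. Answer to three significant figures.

X = sec z = 1/cos 59.3° = 1/0.5105 = 1.9587.

1.96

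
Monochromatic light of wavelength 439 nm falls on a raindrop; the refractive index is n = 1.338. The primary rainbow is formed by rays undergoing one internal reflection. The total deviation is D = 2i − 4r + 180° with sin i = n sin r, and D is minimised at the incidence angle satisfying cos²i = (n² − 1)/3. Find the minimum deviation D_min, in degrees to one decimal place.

cos²i = (1.79024 − 1)/3 = 0.26341; i = arccos(0.51324) = 59.120°.
sin r = sin 59.120°/1.338 = 0.64144; r = 39.899°.
D_min = 2·59.120° − 4·39.899° + 180° = 138.643°.

138.6°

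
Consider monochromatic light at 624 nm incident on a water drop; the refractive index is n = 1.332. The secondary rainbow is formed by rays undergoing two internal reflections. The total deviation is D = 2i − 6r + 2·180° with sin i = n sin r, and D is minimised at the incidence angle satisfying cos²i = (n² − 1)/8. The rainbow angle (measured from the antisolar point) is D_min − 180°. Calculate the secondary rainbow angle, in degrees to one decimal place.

cos²i = (1.77422 − 1)/8 = 0.09678; i = arccos(0.31109) = 71.875°.
sin r = sin 71.875°/1.332 = 0.71350; r = 45.520°.
D_min = 2·71.875° − 6·45.520° + 360° = 230.628°.
Rainbow angle = D_min − 180° = 50.628°.

50.6°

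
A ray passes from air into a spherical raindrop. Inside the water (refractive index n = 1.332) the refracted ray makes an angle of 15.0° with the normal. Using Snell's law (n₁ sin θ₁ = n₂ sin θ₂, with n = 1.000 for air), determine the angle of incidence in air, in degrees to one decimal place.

Snell: sin θ_i = n · sin θ_r = 1.332 × sin 15.0° = 1.332 × 0.2588 = 0.3447.
θ_i = arcsin(0.3447) = 20.17°.

20.2°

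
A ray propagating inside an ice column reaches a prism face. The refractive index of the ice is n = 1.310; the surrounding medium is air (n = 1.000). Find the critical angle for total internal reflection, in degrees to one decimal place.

49.8°

sin θ_c = n_air / n = 1.000 / 1.310 = 0.7634.
θ_c = arcsin(0.7634) = 49.76°.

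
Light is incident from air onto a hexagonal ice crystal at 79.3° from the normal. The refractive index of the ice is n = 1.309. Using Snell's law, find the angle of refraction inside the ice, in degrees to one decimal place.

Snell: sin θ_r = sin θ_i / n = sin 79.3° / 1.309 = 0.9826 / 1.309 = 0.7507.
θ_r = arcsin(0.7507) = 48.65°.

48.6°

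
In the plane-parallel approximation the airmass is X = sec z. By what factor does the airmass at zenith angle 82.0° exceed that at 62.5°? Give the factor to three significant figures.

3.32

X(82.0°)/X(62.5°) = sec 82.0° / sec 62.5° = cos 62.5° / cos 82.0° = 0.4617/0.1392 = 3.3178.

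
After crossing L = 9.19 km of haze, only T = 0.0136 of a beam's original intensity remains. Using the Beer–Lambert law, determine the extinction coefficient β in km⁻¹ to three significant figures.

Beer–Lambert: T = exp(−βL) ⇒ β = −ln(T)/L = −ln(0.0136)/9.19 = 4.2977/9.19 = 0.4676 km⁻¹.

0.468 km⁻¹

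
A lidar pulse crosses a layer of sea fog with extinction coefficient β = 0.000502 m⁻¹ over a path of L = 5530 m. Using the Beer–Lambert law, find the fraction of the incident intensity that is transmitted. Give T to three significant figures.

τ = β·L = 0.000502 × 5530 = 2.7761.
T = exp(−2.7761) = 0.0623.

0.0623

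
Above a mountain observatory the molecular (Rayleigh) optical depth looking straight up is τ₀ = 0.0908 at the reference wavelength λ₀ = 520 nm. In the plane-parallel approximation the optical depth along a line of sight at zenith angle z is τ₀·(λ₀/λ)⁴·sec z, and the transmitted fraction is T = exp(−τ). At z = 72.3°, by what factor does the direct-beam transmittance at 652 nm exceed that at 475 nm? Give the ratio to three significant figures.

Airmass: sec 72.3° = 3.2891.
τ(652 nm) = 0.0908 × (520/652)⁴ × 3.2891 = 0.0908 × 0.4046 × 3.2891 = 0.1208.
τ(475 nm) = 0.0908 × (520/475)⁴ × 3.2891 = 0.0908 × 1.4363 × 3.2891 = 0.4289.
T(652)/T(475) = exp(τ_B − τ_A) = exp(0.3081) = 1.3609.

1.36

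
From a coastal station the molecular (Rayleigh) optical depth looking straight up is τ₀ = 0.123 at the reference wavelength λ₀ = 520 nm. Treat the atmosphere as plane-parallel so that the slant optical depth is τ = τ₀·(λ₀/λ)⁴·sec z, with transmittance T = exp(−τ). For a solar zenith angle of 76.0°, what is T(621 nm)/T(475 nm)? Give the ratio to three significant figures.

1.62

Airmass: sec 76.0° = 4.1336.
τ(621 nm) = 0.123 × (520/621)⁴ × 4.1336 = 0.123 × 0.4916 × 4.1336 = 0.2500.
τ(475 nm) = 0.123 × (520/475)⁴ × 4.1336 = 0.123 × 1.4363 × 4.1336 = 0.7302.
T(621)/T(475) = exp(τ_B − τ_A) = exp(0.4803) = 1.6165.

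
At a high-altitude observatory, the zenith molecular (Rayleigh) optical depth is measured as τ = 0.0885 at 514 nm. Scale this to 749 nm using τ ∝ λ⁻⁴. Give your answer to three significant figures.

τ(749 nm) = τ(514 nm) × (514/749)⁴ = 0.0885 × (0.6862)⁴ = 0.0885 × 0.2218 = 0.0196.

0.0196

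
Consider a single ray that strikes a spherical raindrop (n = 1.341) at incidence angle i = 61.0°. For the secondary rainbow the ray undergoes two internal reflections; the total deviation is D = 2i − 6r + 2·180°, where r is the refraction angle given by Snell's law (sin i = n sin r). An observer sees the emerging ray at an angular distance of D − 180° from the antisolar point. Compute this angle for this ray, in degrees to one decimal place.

57.7°

sin r = sin 61.0° / 1.341 = 0.8746/1.341 = 0.6522; r = 40.71°.
D = 2·61.0° − 6·40.71° + 2·180° = 122.00° − 244.25° + 360° = 237.75°.
Angle from antisolar point = D − 180° = 57.75°.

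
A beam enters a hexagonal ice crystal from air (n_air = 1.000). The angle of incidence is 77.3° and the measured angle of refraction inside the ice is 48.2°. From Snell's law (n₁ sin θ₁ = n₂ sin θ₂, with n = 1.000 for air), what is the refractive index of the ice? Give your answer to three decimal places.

n = sin θ_i / sin θ_r = sin 77.3° / sin 48.2° = 0.9755 / 0.7455 = 1.3086.

1.309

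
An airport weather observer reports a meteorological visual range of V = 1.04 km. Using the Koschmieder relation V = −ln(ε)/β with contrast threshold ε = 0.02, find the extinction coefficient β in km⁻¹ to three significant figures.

3.76 km⁻¹

β = −ln(0.02) / V = 3.912 / 1.04 = 3.7616 km⁻¹.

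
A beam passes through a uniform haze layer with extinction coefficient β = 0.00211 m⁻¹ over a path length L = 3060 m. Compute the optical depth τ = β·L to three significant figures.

τ = β·L = 0.00211 × 3060 = 6.4566.

6.46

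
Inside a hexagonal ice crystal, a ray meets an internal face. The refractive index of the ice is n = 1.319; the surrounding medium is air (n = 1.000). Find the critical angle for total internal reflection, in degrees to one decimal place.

49.3°

sin θ_c = n_air / n = 1.000 / 1.319 = 0.7582.
θ_c = arcsin(0.7582) = 49.30°.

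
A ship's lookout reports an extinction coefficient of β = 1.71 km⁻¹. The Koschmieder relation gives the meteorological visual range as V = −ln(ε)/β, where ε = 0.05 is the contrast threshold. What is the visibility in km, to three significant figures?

V = −ln(0.05) / 1.71 = 2.996 / 1.71 = 1.7519 km.

1.75 km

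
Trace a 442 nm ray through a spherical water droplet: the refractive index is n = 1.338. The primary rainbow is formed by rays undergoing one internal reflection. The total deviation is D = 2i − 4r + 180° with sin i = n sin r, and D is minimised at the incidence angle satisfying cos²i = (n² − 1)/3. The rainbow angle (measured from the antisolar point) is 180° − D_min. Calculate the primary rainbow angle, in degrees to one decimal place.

41.4°

cos²i = (1.79024 − 1)/3 = 0.26341; i = arccos(0.51324) = 59.120°.
sin r = sin 59.120°/1.338 = 0.64144; r = 39.899°.
D_min = 2·59.120° − 4·39.899° + 180° = 138.643°.
Rainbow angle = 180° − D_min = 41.357°.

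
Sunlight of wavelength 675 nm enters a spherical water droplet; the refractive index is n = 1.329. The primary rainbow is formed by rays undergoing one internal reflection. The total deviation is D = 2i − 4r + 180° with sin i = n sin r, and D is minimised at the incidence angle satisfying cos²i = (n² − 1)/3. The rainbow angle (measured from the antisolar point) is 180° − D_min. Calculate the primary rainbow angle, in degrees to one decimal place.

42.7°

cos²i = (1.76624 − 1)/3 = 0.25541; i = arccos(0.50538) = 59.643°.
sin r = sin 59.643°/1.329 = 0.64928; r = 40.487°.
D_min = 2·59.643° − 4·40.487° + 180° = 137.337°.
Rainbow angle = 180° − D_min = 42.663°.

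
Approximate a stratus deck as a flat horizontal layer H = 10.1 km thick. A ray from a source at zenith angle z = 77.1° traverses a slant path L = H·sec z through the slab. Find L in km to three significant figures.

sec z = 1/cos 77.1° = 4.4793.
L = 10.1 × 4.4793 = 45.241 km.

45.2 km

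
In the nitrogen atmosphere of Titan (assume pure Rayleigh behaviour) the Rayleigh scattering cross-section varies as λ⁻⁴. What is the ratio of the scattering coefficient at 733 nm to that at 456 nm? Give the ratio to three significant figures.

Rayleigh scattering ∝ λ⁻⁴, so the ratio of coefficients is the inverse fourth power of the wavelength ratio.
σ(733)/σ(456) = (456/733)⁴ = (0.6221)⁴ = 0.1498.

0.150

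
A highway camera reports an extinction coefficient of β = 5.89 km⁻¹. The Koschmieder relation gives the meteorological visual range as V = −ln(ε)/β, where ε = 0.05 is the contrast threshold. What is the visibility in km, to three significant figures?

V = −ln(0.05) / 5.89 = 2.996 / 5.89 = 0.5086 km.

0.509 km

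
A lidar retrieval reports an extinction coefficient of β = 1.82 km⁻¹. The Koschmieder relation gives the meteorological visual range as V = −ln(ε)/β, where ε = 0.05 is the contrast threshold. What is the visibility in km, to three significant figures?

V = −ln(0.05) / 1.82 = 2.996 / 1.82 = 1.6460 km.

1.65 km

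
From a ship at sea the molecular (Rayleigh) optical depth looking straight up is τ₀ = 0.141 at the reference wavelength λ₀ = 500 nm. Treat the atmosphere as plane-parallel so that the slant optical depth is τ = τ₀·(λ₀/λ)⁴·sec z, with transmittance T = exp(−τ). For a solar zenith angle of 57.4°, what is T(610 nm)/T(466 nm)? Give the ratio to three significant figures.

1.26

Airmass: sec 57.4° = 1.8561.
τ(610 nm) = 0.141 × (500/610)⁴ × 1.8561 = 0.141 × 0.4514 × 1.8561 = 0.1181.
τ(466 nm) = 0.141 × (500/466)⁴ × 1.8561 = 0.141 × 1.3254 × 1.8561 = 0.3469.
T(610)/T(466) = exp(τ_B − τ_A) = exp(0.2287) = 1.2570.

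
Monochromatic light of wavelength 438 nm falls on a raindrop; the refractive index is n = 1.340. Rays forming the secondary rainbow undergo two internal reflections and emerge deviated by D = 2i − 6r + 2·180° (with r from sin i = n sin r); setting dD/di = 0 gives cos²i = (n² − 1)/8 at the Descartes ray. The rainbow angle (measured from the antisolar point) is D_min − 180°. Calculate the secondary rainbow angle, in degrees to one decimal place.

cos²i = (1.79560 − 1)/8 = 0.09945; i = arccos(0.31536) = 71.618°.
sin r = sin 71.618°/1.340 = 0.70819; r = 45.088°.
D_min = 2·71.618° − 6·45.088° + 360° = 232.709°.
Rainbow angle = D_min − 180° = 52.709°.

52.7°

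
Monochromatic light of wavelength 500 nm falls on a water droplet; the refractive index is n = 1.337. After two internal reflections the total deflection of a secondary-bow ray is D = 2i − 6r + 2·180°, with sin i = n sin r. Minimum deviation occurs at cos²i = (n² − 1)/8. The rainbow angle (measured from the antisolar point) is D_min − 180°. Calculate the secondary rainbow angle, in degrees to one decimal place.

cos²i = (1.78757 − 1)/8 = 0.09845; i = arccos(0.31376) = 71.714°.
sin r = sin 71.714°/1.337 = 0.71017; r = 45.249°.
D_min = 2·71.714° − 6·45.249° + 360° = 231.934°.
Rainbow angle = D_min − 180° = 51.934°.

51.9°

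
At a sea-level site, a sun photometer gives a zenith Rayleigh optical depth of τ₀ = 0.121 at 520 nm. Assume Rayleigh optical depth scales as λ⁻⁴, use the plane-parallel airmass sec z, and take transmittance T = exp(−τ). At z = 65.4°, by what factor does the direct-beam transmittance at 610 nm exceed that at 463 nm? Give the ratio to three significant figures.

Airmass: sec 65.4° = 2.4022.
τ(610 nm) = 0.121 × (520/610)⁴ × 2.4022 = 0.121 × 0.5281 × 2.4022 = 0.1535.
τ(463 nm) = 0.121 × (520/463)⁴ × 2.4022 = 0.121 × 1.5911 × 2.4022 = 0.4625.
T(610)/T(463) = exp(τ_B − τ_A) = exp(0.3090) = 1.3620.

1.36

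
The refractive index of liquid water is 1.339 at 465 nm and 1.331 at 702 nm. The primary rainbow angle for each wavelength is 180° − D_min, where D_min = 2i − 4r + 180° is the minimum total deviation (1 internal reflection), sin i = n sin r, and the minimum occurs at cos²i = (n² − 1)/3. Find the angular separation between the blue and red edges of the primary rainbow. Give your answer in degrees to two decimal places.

At 465 nm (n = 1.339): cos²i = 0.26431 → i = 59.062°, r = 39.834°, D_min = 138.786°, rainbow angle = 41.214°.
At 702 nm (n = 1.331): cos²i = 0.25719 → i = 59.527°, r = 40.356°, D_min = 137.630°, rainbow angle = 42.370°.
Angular width = |41.214° − 42.370°| = 1.156°.

1.16°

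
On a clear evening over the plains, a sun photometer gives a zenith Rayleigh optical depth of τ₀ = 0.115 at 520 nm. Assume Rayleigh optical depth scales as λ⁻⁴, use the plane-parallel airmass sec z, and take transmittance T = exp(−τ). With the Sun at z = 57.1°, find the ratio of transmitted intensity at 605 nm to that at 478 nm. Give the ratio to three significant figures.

Airmass: sec 57.1° = 1.8410.
τ(605 nm) = 0.115 × (520/605)⁴ × 1.8410 = 0.115 × 0.5457 × 1.8410 = 0.1155.
τ(478 nm) = 0.115 × (520/478)⁴ × 1.8410 = 0.115 × 1.4006 × 1.8410 = 0.2965.
T(605)/T(478) = exp(τ_B − τ_A) = exp(0.1810) = 1.1984.

1.20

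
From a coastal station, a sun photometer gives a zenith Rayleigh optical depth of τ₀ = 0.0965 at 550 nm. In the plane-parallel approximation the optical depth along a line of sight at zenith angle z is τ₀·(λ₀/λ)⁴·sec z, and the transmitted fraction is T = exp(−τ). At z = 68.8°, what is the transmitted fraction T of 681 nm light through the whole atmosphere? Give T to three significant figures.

0.893

sec 68.8° = 2.7653.
τ = 0.0965 × (550/681)⁴ × 2.7653 = 0.0965 × 0.4255 × 2.7653 = 0.1135.
T = exp(−0.1135) = 0.8927.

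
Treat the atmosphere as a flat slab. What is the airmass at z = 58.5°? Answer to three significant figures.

1.91

X = sec z = 1/cos 58.5° = 1/0.5225 = 1.9139.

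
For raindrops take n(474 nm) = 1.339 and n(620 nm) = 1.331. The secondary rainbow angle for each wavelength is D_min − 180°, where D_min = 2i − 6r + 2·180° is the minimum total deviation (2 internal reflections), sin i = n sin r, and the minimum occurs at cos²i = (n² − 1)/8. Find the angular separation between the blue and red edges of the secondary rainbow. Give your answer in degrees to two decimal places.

At 474 nm (n = 1.339): cos²i = 0.09912 → i = 71.650°, r = 45.141°, D_min = 232.451°, rainbow angle = 52.451°.
At 620 nm (n = 1.331): cos²i = 0.09645 → i = 71.907°, r = 45.575°, D_min = 230.365°, rainbow angle = 50.365°.
Angular width = |52.451° − 50.365°| = 2.086°.

2.09°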